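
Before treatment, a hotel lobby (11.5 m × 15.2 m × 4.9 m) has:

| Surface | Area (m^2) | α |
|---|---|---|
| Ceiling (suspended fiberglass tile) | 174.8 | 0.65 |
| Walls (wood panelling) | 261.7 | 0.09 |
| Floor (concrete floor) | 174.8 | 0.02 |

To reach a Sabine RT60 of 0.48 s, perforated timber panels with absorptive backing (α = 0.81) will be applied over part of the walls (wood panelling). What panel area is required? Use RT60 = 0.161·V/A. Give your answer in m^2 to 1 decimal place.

Equivalent absorption area: A₁ = 174.8*0.65 + 261.7*0.09 + 174.8*0.02 = 140.669 m^2.
Required A₂ = 0.161·856.52/0.48 = 287.291 sabins.
Absorption to add: 287.291 − 140.669 = 146.622 sabins.
Each m^2 of panel replacing the walls (wood panelling) adds (0.81 − 0.09) = 0.72 sabins.
Panel area = 146.622 / 0.72 = 203.6 m^2.

203.6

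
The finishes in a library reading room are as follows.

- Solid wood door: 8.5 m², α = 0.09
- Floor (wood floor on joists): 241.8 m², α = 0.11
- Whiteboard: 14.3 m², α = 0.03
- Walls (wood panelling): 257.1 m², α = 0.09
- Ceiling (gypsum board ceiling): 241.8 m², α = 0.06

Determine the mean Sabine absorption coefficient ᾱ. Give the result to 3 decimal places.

0.086

Total surface area S = 763.5 m².
Weighted sum Σ Sα = 65.439.
ᾱ = A/S = 0.086.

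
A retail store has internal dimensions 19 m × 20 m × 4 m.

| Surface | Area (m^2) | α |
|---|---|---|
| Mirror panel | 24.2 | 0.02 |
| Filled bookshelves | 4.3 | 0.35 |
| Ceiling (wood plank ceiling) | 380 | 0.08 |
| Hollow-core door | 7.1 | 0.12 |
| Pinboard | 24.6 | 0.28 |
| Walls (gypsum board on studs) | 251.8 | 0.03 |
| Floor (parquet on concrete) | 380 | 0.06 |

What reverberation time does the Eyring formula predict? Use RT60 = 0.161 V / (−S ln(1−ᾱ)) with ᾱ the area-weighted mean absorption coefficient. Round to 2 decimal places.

3.36 seconds

Total surface area S = 24.2 + 4.3 + 380 + 7.1 + 24.6 + 251.8 + 380 = 1072.0 m^2.
Absorption A = 24.2·0.02 + 4.3·0.35 + 380·0.08 + 7.1·0.12 + 24.6·0.28 + 251.8·0.03 + 380·0.06 = 70.483 sabins.
ᾱ = 70.483 / 1072.0 = 0.0657.
Eyring denominator: −S ln(1−ᾱ) = 72.851.
V = 19 × 20 × 4 = 1520 m³.
T = 0.161·V/[−S·ln(1−ᾱ)] = 0.161·1520/72.851 = 3.36 s.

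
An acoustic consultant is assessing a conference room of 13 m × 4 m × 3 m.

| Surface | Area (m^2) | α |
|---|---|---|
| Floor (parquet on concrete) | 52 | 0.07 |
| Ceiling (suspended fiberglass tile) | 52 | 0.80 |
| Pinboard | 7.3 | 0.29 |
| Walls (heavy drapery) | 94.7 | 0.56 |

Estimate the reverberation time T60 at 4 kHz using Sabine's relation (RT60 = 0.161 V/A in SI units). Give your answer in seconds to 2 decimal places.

Equivalent absorption area: A = 52*0.07 + 52*0.80 + 7.3*0.29 + 94.7*0.56 = 100.389 m^2.
Room volume: 156 m³.
T = 0.161 V/A = 0.161·156/100.389 = 0.25 s.

0.25 s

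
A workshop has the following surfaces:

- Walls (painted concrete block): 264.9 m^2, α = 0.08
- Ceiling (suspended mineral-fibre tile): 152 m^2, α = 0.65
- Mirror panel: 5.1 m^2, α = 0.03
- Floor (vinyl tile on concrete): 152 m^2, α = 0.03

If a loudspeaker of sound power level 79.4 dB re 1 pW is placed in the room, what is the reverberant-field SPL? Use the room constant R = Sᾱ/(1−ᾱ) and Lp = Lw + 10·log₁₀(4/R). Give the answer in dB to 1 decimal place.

63.4 dB

A = 124.705 sabins; S = 574.0 m^2.
ᾱ = 124.705/574.0 = 0.2173; R = Sᾱ/(1−ᾱ) = 124.705/(1−0.2173) = 159.327 m^2.
Lp = 79.4 + 10·log₁₀(4/159.327) = 79.4 + (-16.00) = 63.4 dB.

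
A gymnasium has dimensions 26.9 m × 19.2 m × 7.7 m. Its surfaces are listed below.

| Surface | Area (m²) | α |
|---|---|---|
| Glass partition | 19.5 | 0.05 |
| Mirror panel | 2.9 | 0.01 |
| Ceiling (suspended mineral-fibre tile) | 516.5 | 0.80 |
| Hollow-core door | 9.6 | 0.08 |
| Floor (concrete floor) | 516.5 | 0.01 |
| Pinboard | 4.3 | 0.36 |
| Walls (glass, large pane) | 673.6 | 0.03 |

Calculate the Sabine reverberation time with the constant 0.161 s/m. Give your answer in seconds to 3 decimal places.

Total absorption A = 19.5·0.05 + 2.9·0.01 + 516.5·0.80 + 9.6·0.08 + 516.5·0.01 + 4.3·0.36 + 673.6·0.03
  = 0.975 + 0.029 + 413.200 + 0.768 + 5.165 + 1.548 + 20.208 = 441.893 m² sabins.
Room volume: 3976.896 m³.
RT60 = 0.161 · V / A = 0.161 × 3976.896 / 441.893 = 1.449 s.

1.449 s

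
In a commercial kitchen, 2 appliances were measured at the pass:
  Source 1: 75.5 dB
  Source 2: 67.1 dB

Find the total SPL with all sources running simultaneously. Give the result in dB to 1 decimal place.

76.1 dB

Converting to relative power and adding: 10^(75.5/10) + 10^(67.1/10) = 4.061e+07.
L_total = 10·log₁₀(4.061e+07) = 76.1 dB.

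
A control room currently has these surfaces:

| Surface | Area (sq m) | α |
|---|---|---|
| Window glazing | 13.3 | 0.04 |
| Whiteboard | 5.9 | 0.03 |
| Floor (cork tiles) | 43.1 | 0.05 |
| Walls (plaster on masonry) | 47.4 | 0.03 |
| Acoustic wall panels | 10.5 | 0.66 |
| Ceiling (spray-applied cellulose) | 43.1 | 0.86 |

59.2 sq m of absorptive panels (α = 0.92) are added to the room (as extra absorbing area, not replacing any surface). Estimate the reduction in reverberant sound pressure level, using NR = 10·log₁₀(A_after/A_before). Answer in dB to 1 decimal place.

A_before = Σ Sᵢαᵢ = 13.3·0.04 + 5.9·0.03 + 43.1·0.05 + 47.4·0.03 + 10.5·0.66 + 43.1·0.86 = 48.282 sabins.
Added absorption = 59.2 × 0.92 = 54.464 sabins.
A_after = 48.282 + 54.464 = 102.746 sabins.
Reduction = 10 log₁₀(A_after/A_before) = 10 log₁₀(2.1280) = 3.3 dB.

3.3 dB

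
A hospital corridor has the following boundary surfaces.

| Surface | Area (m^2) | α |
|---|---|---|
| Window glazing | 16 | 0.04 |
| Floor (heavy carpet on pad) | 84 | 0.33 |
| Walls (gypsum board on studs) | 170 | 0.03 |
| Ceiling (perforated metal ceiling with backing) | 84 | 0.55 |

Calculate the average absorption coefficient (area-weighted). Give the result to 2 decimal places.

Total surface area S = 354.0 m^2.
Weighted sum Σ Sα = 79.660.
ᾱ = A/S = 0.23.

0.23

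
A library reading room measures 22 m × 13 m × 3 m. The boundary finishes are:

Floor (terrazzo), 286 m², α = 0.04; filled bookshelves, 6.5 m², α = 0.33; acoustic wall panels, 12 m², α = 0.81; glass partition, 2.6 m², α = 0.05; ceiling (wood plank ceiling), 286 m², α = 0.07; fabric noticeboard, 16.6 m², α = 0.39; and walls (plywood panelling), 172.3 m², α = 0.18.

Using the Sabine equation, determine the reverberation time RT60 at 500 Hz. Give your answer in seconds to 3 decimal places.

A = Σ Sᵢαᵢ = 286×0.04 + 6.5×0.33 + 12×0.81 + 2.6×0.05 + 286×0.07 + 16.6×0.39 + 172.3×0.18 = 80.943 sabins.
Room volume: 858 m³.
Sabine: RT60 = 0.161 × 858 / 80.943 = 1.707 s.

1.707 s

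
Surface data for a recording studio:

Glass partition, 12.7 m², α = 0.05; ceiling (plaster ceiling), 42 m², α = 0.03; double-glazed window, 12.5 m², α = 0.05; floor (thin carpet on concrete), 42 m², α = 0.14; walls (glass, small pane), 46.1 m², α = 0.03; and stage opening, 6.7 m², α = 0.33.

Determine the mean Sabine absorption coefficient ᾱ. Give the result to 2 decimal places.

Total surface area S = 162.0 m².
Weighted sum Σ Sα = 11.994.
ᾱ = A/S = 0.07.

0.07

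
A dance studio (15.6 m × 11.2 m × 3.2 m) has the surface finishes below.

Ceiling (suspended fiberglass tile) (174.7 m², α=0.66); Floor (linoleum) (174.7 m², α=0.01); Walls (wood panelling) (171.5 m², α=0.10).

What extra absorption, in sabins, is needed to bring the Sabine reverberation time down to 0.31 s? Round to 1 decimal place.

156.2 sabins

Summing Sᵢαᵢ: 115.302 + 1.747 + 17.150 → A₁ = 134.199 sabins.
For T = 0.31 s, need A₂ = 0.161·V/T = 0.161·559.104/0.31 = 290.373 sabins.
Additional absorption ΔA = 290.373 − 134.199 = 156.2 sabins.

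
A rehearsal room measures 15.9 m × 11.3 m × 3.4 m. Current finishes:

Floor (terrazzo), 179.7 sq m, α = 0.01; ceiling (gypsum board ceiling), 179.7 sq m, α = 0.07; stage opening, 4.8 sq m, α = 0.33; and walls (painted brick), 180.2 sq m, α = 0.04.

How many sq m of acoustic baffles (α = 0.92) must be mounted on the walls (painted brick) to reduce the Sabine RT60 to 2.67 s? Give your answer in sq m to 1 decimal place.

A₁ = Σ Sᵢαᵢ = 179.7·0.01 + 179.7·0.07 + 4.8·0.33 + 180.2·0.04 = 23.168 sabins.
V = 610.878 m³. Target absorption A₂ = 0.161 × 610.878 / 2.67 = 36.836 sabins.
Absorption to add: 36.836 − 23.168 = 13.668 sabins.
Net gain per sq m: Δα = 0.92 − 0.04 = 0.88.
Area = ΔA/Δα = 13.668/0.88 = 15.5 sq m.

15.5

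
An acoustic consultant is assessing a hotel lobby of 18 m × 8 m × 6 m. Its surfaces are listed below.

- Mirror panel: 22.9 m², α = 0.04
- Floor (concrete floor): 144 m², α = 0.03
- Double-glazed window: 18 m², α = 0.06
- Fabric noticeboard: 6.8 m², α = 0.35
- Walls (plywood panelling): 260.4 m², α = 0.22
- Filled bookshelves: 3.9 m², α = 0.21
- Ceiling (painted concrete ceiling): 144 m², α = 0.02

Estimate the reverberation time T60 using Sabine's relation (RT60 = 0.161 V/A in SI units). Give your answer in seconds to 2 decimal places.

2.00 sec

A = Σ Sᵢαᵢ = 22.9*0.04 + 144*0.03 + 18*0.06 + 6.8*0.35 + 260.4*0.22 + 3.9*0.21 + 144*0.02 = 69.683 sabins.
Volume V = 18 × 8 × 6 = 864 m³.
T = 0.161 V/A = 0.161·864/69.683 = 2.00 s.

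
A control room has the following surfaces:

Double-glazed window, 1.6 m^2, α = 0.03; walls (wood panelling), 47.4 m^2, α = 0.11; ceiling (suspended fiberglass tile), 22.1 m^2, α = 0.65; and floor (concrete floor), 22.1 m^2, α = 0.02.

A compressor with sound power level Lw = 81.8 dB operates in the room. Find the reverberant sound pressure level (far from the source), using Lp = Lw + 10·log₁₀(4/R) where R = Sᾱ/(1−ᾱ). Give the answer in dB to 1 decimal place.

73.7 dB

Σ(Sᵢαᵢ) = 1.6×0.03 + 47.4×0.11 + 22.1×0.65 + 22.1×0.02 = 20.069; total area S = 93.2 m^2.
ᾱ = 0.2153, so room constant R = A/(1−ᾱ) = 25.575 m^2.
Lp = 81.8 + 10·log₁₀(4/25.575) = 81.8 + (-8.06) = 73.7 dB.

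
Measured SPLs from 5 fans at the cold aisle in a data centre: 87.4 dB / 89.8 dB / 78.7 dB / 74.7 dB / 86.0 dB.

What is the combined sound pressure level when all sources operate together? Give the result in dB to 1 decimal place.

Converting to relative power and adding: 10^(87.4/10) + 10^(89.8/10) + 10^(78.7/10) + 10^(74.7/10) + 10^(86.0/10) = 2.006e+09.
Combined level = 10 log₁₀(2.006e+09) = 93.0 dB.

93.0 dB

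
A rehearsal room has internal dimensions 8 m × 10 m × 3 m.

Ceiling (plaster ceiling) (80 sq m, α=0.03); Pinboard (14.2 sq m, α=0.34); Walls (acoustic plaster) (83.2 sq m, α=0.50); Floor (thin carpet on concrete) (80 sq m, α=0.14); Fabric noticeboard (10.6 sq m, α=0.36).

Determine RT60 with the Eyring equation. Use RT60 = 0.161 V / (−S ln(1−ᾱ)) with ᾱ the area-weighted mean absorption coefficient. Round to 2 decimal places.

S = Σ Sᵢ = 268.0 sq m.
Absorption A = 80·0.03 + 14.2·0.34 + 83.2·0.50 + 80·0.14 + 10.6·0.36 = 63.844 sabins.
ᾱ = 63.844 / 268.0 = 0.2382.
Eyring denominator: −S ln(1−ᾱ) = 72.915.
V = 8 × 10 × 3 = 240 m³.
RT60 = 0.161 × 240 / 72.915 = 0.53 s.

0.53 seconds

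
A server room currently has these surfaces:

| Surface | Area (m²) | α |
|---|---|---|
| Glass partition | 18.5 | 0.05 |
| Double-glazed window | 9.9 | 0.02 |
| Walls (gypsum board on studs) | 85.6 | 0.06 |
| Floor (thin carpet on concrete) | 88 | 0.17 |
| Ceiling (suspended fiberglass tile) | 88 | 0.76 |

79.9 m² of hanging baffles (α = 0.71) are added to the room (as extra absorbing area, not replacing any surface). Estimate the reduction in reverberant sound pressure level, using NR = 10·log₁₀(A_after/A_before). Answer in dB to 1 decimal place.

Total absorption A_before = 18.5×0.05 + 9.9×0.02 + 85.6×0.06 + 88×0.17 + 88×0.76
  = 0.925 + 0.198 + 5.136 + 14.960 + 66.880 = 88.099 m² sabins.
Treatment contributes 79.9·0.71 = 56.729 sabins.
New total A_after = 144.828 sabins.
NR = 10·log₁₀(144.828/88.099) = 2.2 dB.

2.2 dB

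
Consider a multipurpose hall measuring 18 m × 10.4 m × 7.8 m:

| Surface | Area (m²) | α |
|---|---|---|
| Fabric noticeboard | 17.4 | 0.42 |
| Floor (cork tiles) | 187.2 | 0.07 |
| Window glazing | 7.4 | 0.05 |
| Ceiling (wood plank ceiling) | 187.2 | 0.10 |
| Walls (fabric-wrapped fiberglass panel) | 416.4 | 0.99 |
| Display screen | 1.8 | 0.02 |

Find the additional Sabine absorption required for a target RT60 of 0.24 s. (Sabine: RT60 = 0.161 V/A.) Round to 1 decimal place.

527.8 sabins

A₁ = Σ Sᵢαᵢ = 17.4*0.42 + 187.2*0.07 + 7.4*0.05 + 187.2*0.10 + 416.4*0.99 + 1.8*0.02 = 451.774 sabins.
Target A₂ = 0.161·1460.16/0.24 = 979.524 sabins (V = 1460.16 m³).
ΔA = A₂ − A₁ = 979.524 − 451.774 = 527.8 sabins.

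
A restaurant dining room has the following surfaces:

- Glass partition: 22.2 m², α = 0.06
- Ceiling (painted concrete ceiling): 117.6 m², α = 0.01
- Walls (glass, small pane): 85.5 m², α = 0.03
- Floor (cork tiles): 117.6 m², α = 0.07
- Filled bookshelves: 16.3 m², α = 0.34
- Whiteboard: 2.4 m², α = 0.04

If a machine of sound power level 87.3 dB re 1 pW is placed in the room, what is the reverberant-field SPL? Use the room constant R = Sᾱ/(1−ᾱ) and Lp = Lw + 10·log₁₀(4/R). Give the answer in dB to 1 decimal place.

80.3 dB

Σ(Sᵢαᵢ) = 22.2·0.06 + 117.6·0.01 + 85.5·0.03 + 117.6·0.07 + 16.3·0.34 + 2.4·0.04 = 18.943; total area S = 361.6 m².
ᾱ = 0.0524, so room constant R = A/(1−ᾱ) = 19.991 m².
Lp = Lw + 10 log₁₀(4/R) = 87.3 -6.99 = 80.3 dB.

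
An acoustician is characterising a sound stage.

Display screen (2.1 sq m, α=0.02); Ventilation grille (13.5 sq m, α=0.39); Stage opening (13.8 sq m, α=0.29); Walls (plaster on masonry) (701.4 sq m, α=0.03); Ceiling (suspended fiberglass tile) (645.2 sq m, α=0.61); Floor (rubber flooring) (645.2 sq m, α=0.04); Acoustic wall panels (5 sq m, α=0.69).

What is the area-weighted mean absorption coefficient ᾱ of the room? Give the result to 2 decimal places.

0.22

S = Σ Sᵢ = 2.1 + 13.5 + 13.8 + 701.4 + 645.2 + 645.2 + 5 = 2026.2 sq m.
Σ(Sᵢαᵢ) = 2.1×0.02 + 13.5×0.39 + 13.8×0.29 + 701.4×0.03 + 645.2×0.61 + 645.2×0.04 + 5×0.69 = 453.181.
ᾱ = 453.181 / 2026.2 = 0.22.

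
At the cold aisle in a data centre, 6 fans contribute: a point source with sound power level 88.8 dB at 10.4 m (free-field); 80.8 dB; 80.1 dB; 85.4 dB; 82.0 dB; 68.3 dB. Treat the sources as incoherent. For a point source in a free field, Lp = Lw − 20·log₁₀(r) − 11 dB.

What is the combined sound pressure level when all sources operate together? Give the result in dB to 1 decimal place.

88.7 dB

Source at 10.4 m: Lp = 88.8 − 20·log₁₀(10.4) − 11 = 57.5 dB.
Sum in the linear (power) domain: Σ 10^(Lᵢ/10) = 10^(57.5/10) + 10^(80.8/10) + 10^(80.1/10) + 10^(85.4/10) + 10^(82.0/10) + 10^(68.3/10) = 7.351e+08.
Back to dB: 10·log₁₀ Σ = 88.7 dB.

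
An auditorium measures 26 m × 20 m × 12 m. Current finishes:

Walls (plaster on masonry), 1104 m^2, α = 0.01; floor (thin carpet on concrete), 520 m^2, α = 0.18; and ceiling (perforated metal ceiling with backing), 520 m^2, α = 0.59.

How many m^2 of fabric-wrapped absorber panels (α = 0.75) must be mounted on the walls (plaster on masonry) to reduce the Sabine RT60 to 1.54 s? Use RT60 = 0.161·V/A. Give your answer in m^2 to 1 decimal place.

Total absorption A₁ = 1104·0.01 + 520·0.18 + 520·0.59
  = 11.040 + 93.600 + 306.800 = 411.440 m^2 sabins.
V = 6240 m³. Target absorption A₂ = 0.161 × 6240 / 1.54 = 652.364 sabins.
ΔA needed = 652.364 − 411.440 = 240.924 sabins.
Each m^2 of panel replacing the walls (plaster on masonry) adds (0.75 − 0.01) = 0.74 sabins.
Panel area = 240.924 / 0.74 = 325.6 m^2.

325.6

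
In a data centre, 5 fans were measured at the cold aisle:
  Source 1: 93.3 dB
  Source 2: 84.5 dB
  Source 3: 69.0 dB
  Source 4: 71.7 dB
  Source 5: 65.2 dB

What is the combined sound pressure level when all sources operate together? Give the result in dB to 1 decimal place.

93.9 dB

Sum in the linear (power) domain: Σ 10^(Lᵢ/10) = 10^(93.3/10) + 10^(84.5/10) + 10^(69.0/10) + 10^(71.7/10) + 10^(65.2/10) = 2.446e+09.
Combined level = 10 log₁₀(2.446e+09) = 93.9 dB.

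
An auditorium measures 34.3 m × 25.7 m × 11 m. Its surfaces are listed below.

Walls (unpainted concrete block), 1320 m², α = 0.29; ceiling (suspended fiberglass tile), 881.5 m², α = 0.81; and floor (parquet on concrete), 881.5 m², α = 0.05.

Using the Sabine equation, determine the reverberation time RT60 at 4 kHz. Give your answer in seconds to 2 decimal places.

1.37 s

Summing Sᵢαᵢ: 382.800 + 714.015 + 44.075 → A = 1140.890 sabins.
V = 34.3·25.7·11 = 9696.61 m³.
T = 0.161 V/A = 0.161·9696.61/1140.890 = 1.37 s.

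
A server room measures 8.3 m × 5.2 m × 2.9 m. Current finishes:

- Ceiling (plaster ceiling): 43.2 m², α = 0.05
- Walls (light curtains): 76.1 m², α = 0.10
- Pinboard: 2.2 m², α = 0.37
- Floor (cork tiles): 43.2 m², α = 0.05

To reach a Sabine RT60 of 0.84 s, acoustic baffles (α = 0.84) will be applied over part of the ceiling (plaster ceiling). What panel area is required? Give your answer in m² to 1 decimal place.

Summing Sᵢαᵢ: 2.160 + 7.610 + 0.814 + 2.160 → A₁ = 12.744 sabins.
Required A₂ = 0.161·125.164/0.84 = 23.990 sabins.
Absorption to add: 23.990 − 12.744 = 11.246 sabins.
Net gain per m²: Δα = 0.84 − 0.05 = 0.79.
Panel area = 11.246 / 0.79 = 14.2 m².

14.2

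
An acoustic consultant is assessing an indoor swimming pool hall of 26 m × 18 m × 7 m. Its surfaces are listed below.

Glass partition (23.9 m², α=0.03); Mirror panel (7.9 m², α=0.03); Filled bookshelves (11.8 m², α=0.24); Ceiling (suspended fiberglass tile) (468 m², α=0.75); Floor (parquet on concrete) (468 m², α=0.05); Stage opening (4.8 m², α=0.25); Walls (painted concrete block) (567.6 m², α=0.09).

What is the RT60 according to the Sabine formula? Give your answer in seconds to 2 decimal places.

1.23 seconds

Equivalent absorption area: A = 23.9×0.03 + 7.9×0.03 + 11.8×0.24 + 468×0.75 + 468×0.05 + 4.8×0.25 + 567.6×0.09 = 430.470 m².
Room volume: 3276 m³.
RT60 = 0.161 · V / A = 0.161 × 3276 / 430.470 = 1.23 s.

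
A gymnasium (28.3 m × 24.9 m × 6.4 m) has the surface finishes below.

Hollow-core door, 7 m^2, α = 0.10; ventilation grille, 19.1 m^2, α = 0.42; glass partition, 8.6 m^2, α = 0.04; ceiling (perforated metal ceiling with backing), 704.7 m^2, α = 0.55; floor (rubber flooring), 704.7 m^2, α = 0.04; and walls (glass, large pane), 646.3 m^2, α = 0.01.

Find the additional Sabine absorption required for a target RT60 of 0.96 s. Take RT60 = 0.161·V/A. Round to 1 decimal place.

325.0 sabins

Summing Sᵢαᵢ: 0.700 + 8.022 + 0.344 + 387.585 + 28.188 + 6.463 → A₁ = 431.302 sabins.
For T = 0.96 s, need A₂ = 0.161·V/T = 0.161·4509.888/0.96 = 756.346 sabins.
ΔA = A₂ − A₁ = 756.346 − 431.302 = 325.0 sabins.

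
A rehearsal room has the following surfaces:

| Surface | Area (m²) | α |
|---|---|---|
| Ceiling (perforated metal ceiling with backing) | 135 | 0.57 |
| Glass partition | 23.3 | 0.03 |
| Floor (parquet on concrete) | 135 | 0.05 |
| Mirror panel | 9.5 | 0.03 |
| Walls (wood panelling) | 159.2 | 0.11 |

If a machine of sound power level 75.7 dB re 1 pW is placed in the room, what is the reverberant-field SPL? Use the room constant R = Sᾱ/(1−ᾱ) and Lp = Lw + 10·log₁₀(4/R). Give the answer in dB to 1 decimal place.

60.5 dB

Σ(Sᵢαᵢ) = 135·0.57 + 23.3·0.03 + 135·0.05 + 9.5·0.03 + 159.2·0.11 = 102.196; total area S = 462.0 m².
ᾱ = 0.2212, so room constant R = A/(1−ᾱ) = 131.222 m².
Lp = Lw + 10 log₁₀(4/R) = 75.7 -15.16 = 60.5 dB.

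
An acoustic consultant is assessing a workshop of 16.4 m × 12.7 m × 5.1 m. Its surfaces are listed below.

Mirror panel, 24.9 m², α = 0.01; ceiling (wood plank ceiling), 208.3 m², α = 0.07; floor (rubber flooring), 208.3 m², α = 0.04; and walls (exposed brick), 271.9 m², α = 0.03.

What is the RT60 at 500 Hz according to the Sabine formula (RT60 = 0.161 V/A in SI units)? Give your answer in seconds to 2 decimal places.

5.46 s

Total absorption A = 24.9*0.01 + 208.3*0.07 + 208.3*0.04 + 271.9*0.03
  = 0.249 + 14.581 + 8.332 + 8.157 = 31.319 m² sabins.
Volume V = 16.4 × 12.7 × 5.1 = 1062.228 m³.
RT60 = 0.161 · V / A = 0.161 × 1062.228 / 31.319 = 5.46 s.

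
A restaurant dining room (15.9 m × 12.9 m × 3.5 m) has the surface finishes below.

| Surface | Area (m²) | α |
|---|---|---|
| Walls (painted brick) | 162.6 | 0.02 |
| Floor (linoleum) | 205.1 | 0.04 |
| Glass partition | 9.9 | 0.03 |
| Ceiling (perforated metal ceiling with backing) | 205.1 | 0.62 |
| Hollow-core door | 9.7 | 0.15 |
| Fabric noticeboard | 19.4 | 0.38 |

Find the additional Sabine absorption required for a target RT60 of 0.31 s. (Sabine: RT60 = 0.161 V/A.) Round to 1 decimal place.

225.1 sabins

Equivalent absorption area: A₁ = 162.6×0.02 + 205.1×0.04 + 9.9×0.03 + 205.1×0.62 + 9.7×0.15 + 19.4×0.38 = 147.742 m².
For T = 0.31 s, need A₂ = 0.161·V/T = 0.161·717.885/0.31 = 372.837 sabins.
Shortfall: 372.837 − 147.742 = 225.1 sabins.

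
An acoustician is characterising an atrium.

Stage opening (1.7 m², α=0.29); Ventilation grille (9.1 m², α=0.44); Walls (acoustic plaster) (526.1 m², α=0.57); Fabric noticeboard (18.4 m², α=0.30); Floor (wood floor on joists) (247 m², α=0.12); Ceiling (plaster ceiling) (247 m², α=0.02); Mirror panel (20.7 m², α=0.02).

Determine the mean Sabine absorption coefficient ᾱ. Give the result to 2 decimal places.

0.32

Total surface area S = 1070.0 m².
A = 1.7×0.29 + 9.1×0.44 + 526.1×0.57 + 18.4×0.30 + 247×0.12 + 247×0.02 + 20.7×0.02 = 344.888 sabins.
ᾱ = A/S = 0.32.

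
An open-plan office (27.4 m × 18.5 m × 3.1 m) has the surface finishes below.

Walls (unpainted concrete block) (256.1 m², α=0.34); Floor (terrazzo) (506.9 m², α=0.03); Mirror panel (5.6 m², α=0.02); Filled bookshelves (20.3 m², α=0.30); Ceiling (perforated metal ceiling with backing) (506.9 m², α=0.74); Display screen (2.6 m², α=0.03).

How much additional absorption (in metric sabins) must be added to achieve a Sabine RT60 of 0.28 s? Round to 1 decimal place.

419.9 sabins

A₁ = Σ Sᵢαᵢ = 256.1×0.34 + 506.9×0.03 + 5.6×0.02 + 20.3×0.30 + 506.9×0.74 + 2.6×0.03 = 483.667 sabins.
For T = 0.28 s, need A₂ = 0.161·V/T = 0.161·1571.39/0.28 = 903.549 sabins.
Shortfall: 903.549 − 483.667 = 419.9 sabins.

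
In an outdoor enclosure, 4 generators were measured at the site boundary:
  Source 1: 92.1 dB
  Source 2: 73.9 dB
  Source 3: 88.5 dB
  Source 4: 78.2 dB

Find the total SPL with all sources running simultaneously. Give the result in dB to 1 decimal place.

93.8 dB

Sum in the linear (power) domain: Σ 10^(Lᵢ/10) = 10^(92.1/10) + 10^(73.9/10) + 10^(88.5/10) + 10^(78.2/10) = 2.42e+09.
Back to dB: 10·log₁₀ Σ = 93.8 dB.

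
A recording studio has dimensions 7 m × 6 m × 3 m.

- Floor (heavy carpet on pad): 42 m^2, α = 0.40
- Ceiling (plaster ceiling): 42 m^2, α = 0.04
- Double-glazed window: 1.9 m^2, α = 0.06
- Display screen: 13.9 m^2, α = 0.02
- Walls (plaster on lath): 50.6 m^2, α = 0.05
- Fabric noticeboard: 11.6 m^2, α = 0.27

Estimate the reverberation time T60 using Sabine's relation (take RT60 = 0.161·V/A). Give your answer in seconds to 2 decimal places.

0.83 seconds

Equivalent absorption area: A = 42×0.40 + 42×0.04 + 1.9×0.06 + 13.9×0.02 + 50.6×0.05 + 11.6×0.27 = 24.534 m^2.
V = 7·6·3 = 126 m³.
Sabine: RT60 = 0.161 × 126 / 24.534 = 0.83 s.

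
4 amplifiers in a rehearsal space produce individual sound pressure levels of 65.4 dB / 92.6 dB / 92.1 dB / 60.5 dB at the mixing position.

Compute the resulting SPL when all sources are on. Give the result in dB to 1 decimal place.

95.4 dB

Σ 10^(Lᵢ/10) = 3.446e+09.
L_total = 10·log₁₀(3.446e+09) = 95.4 dB.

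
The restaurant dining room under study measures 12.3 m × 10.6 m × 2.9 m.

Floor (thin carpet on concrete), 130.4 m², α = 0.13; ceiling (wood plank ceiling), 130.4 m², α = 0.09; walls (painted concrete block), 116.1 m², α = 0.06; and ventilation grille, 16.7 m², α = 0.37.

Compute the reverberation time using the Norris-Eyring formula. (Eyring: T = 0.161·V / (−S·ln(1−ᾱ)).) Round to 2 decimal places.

S = Σ Sᵢ = 393.6 m².
Absorption A = 130.4·0.13 + 130.4·0.09 + 116.1·0.06 + 16.7·0.37 = 41.833 sabins.
Mean coefficient ᾱ = A/S = 0.1063.
−S·ln(1−ᾱ) = −393.6 × ln(1 − 0.1063) = 44.235.
V = 12.3 × 10.6 × 2.9 = 378.102 m³.
T = 0.161·V/[−S·ln(1−ᾱ)] = 0.161·378.102/44.235 = 1.38 s.

1.38 s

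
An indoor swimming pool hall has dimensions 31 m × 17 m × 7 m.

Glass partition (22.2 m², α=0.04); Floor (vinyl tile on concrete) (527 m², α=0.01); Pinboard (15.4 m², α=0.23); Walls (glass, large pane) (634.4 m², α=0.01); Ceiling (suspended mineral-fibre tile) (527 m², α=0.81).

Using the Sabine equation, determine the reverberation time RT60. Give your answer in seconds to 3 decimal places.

Equivalent absorption area: A = 22.2*0.04 + 527*0.01 + 15.4*0.23 + 634.4*0.01 + 527*0.81 = 442.914 m².
Room volume: 3689 m³.
Sabine: RT60 = 0.161 × 3689 / 442.914 = 1.341 s.

1.341 sec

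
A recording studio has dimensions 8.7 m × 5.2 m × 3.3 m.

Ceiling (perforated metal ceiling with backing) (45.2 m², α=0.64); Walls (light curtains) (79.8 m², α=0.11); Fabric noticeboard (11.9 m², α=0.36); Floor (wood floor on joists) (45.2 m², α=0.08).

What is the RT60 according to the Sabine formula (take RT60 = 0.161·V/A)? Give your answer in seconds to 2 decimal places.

Equivalent absorption area: A = 45.2×0.64 + 79.8×0.11 + 11.9×0.36 + 45.2×0.08 = 45.606 m².
Volume V = 8.7 × 5.2 × 3.3 = 149.292 m³.
T = 0.161 V/A = 0.161·149.292/45.606 = 0.53 s.

0.53 s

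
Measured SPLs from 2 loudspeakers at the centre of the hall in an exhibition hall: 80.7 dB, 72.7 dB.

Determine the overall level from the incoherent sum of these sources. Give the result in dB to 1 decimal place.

81.3 dB

Sum in the linear (power) domain: Σ 10^(Lᵢ/10) = 10^(80.7/10) + 10^(72.7/10) = 1.361e+08.
L_total = 10·log₁₀(1.361e+08) = 81.3 dB.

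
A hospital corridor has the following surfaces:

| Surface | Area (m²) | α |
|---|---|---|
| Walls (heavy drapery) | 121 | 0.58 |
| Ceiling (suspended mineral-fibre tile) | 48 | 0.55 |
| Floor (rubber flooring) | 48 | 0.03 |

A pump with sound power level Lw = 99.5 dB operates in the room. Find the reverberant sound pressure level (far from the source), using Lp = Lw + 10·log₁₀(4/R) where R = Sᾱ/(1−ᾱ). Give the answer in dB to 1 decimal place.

Σ(Sᵢαᵢ) = 121·0.58 + 48·0.55 + 48·0.03 = 98.020; total area S = 217.0 m².
ᾱ = 98.020/217.0 = 0.4517; R = Sᾱ/(1−ᾱ) = 98.020/(1−0.4517) = 178.771 m².
Lp = 99.5 + 10·log₁₀(4/178.771) = 99.5 + (-16.50) = 83.0 dB.

83.0 dB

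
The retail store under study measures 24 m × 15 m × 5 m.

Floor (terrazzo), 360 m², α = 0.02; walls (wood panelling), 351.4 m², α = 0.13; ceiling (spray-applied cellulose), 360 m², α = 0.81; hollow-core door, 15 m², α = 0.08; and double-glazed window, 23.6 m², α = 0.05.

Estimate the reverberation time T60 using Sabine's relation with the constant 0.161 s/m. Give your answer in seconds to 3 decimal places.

0.835 sec

Equivalent absorption area: A = 360×0.02 + 351.4×0.13 + 360×0.81 + 15×0.08 + 23.6×0.05 = 346.862 m².
Room volume: 1800 m³.
RT60 = 0.161 · V / A = 0.161 × 1800 / 346.862 = 0.835 s.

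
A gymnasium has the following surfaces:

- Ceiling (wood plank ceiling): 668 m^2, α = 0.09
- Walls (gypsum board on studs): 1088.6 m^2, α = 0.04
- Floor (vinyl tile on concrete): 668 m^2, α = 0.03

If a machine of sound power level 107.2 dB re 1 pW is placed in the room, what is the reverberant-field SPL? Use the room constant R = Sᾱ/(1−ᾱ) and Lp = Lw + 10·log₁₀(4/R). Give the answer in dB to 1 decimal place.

A = 123.704 sabins; S = 2424.6 m^2.
ᾱ = 123.704/2424.6 = 0.0510; R = Sᾱ/(1−ᾱ) = 123.704/(1−0.0510) = 130.352 m^2.
Lp = Lw + 10 log₁₀(4/R) = 107.2 -15.13 = 92.1 dB.

92.1 dB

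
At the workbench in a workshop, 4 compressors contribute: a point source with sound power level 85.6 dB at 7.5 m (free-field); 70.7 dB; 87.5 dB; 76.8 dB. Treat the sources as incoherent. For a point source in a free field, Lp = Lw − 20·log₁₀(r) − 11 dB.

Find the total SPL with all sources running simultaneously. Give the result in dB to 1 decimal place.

87.9 dB

Source at 7.5 m: Lp = 85.6 − 20·log₁₀(7.5) − 11 = 57.1 dB.
Converting to relative power and adding: 10^(57.1/10) + 10^(70.7/10) + 10^(87.5/10) + 10^(76.8/10) = 6.225e+08.
Combined level = 10 log₁₀(6.225e+08) = 87.9 dB.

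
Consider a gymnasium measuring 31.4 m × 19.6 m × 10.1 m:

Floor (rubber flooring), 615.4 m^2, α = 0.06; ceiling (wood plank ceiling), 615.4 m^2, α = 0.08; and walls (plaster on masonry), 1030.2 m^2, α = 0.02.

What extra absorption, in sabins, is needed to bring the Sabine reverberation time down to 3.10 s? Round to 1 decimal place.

Total absorption A₁ = 615.4×0.06 + 615.4×0.08 + 1030.2×0.02
  = 36.924 + 49.232 + 20.604 = 106.760 m^2 sabins.
For T = 3.10 s, need A₂ = 0.161·V/T = 0.161·6215.944/3.10 = 322.828 sabins.
Additional absorption ΔA = 322.828 − 106.760 = 216.1 sabins.

216.1 sabins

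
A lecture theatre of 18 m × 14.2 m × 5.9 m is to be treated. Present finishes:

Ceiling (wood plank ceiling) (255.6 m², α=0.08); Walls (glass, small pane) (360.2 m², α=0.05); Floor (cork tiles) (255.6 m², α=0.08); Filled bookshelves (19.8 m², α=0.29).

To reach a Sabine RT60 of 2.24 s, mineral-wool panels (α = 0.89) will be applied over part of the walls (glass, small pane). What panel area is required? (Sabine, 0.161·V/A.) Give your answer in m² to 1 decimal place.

Equivalent absorption area: A₁ = 255.6×0.08 + 360.2×0.05 + 255.6×0.08 + 19.8×0.29 = 64.648 m².
V = 1508.04 m³. Target absorption A₂ = 0.161 × 1508.04 / 2.24 = 108.390 sabins.
Absorption to add: 108.390 − 64.648 = 43.742 sabins.
Net gain per m²: Δα = 0.89 − 0.05 = 0.84.
Area = ΔA/Δα = 43.742/0.84 = 52.1 m².

52.1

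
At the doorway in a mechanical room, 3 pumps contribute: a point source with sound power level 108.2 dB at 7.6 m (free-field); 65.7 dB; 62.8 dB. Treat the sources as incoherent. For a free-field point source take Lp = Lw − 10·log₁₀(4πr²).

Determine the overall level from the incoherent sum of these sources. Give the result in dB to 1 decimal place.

Source at 7.6 m: Lp = 108.2 − 10·log₁₀(4π·7.6²) = 108.2 − 10·log₁₀(725.834) = 79.6 dB.
Σ 10^(Lᵢ/10) = 9.682e+07.
Combined level = 10 log₁₀(9.682e+07) = 79.9 dB.

79.9 dB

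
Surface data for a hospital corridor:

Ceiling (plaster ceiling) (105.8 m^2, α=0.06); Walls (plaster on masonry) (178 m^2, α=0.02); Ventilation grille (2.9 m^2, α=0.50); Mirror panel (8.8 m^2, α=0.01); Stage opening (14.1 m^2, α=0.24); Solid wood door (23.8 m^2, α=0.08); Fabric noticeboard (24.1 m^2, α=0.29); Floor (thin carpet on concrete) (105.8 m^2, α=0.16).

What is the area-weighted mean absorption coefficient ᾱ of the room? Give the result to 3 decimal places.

0.088

Total surface area S = 463.3 m^2.
A = 105.8×0.06 + 178×0.02 + 2.9×0.50 + 8.8×0.01 + 14.1×0.24 + 23.8×0.08 + 24.1×0.29 + 105.8×0.16 = 40.651 sabins.
ᾱ = 40.651 / 463.3 = 0.088.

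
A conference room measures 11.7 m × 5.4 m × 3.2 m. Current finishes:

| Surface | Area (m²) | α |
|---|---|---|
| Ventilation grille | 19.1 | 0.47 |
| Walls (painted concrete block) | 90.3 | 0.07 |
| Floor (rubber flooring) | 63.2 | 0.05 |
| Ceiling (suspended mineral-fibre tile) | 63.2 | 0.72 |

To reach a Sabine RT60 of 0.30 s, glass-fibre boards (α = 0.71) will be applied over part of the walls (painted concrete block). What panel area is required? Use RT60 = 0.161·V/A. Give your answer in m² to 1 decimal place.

Summing Sᵢαᵢ: 8.977 + 6.321 + 3.160 + 45.504 → A₁ = 63.962 sabins.
V = 202.176 m³. Target absorption A₂ = 0.161 × 202.176 / 0.30 = 108.501 sabins.
ΔA needed = 108.501 − 63.962 = 44.539 sabins.
Each m² of panel replacing the walls (painted concrete block) adds (0.71 − 0.07) = 0.64 sabins.
Area = ΔA/Δα = 44.539/0.64 = 69.6 m².

69.6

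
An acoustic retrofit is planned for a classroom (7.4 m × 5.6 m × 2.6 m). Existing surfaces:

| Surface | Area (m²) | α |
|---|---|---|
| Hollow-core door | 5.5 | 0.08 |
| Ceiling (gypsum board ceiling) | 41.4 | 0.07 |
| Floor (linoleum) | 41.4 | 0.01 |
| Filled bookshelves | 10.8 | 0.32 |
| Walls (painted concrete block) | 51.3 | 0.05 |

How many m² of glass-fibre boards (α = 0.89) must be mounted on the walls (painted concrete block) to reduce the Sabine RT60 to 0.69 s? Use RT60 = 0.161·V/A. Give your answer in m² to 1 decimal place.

18.3

Summing Sᵢαᵢ: 0.440 + 2.898 + 0.414 + 3.456 + 2.565 → A₁ = 9.773 sabins.
V = 107.744 m³. Target absorption A₂ = 0.161 × 107.744 / 0.69 = 25.140 sabins.
Absorption to add: 25.140 − 9.773 = 15.367 sabins.
Each m² of panel replacing the walls (painted concrete block) adds (0.89 − 0.05) = 0.84 sabins.
Area = ΔA/Δα = 15.367/0.84 = 18.3 m².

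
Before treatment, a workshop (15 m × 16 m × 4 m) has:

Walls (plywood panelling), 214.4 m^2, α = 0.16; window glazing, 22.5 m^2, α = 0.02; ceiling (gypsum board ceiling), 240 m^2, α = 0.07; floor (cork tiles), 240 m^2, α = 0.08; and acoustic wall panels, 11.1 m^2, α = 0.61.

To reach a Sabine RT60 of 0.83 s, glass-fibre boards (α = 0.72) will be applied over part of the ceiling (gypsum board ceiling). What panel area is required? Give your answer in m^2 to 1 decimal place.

Total absorption A₁ = 214.4·0.16 + 22.5·0.02 + 240·0.07 + 240·0.08 + 11.1·0.61
  = 34.304 + 0.450 + 16.800 + 19.200 + 6.771 = 77.525 m^2 sabins.
V = 960 m³. Target absorption A₂ = 0.161 × 960 / 0.83 = 186.217 sabins.
ΔA needed = 186.217 − 77.525 = 108.692 sabins.
Each m^2 of panel replacing the ceiling (gypsum board ceiling) adds (0.72 − 0.07) = 0.65 sabins.
Panel area = 108.692 / 0.65 = 167.2 m^2.

167.2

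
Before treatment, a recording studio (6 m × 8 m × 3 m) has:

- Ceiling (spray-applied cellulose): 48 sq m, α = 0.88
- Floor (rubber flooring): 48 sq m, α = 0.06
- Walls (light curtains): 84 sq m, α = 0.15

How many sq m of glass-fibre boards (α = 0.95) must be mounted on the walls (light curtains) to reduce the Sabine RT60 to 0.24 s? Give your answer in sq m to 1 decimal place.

Summing Sᵢαᵢ: 42.240 + 2.880 + 12.600 → A₁ = 57.720 sabins.
V = 144 m³. Target absorption A₂ = 0.161 × 144 / 0.24 = 96.600 sabins.
Absorption to add: 96.600 − 57.720 = 38.880 sabins.
Net gain per sq m: Δα = 0.95 − 0.15 = 0.80.
Panel area = 38.880 / 0.80 = 48.6 sq m.

48.6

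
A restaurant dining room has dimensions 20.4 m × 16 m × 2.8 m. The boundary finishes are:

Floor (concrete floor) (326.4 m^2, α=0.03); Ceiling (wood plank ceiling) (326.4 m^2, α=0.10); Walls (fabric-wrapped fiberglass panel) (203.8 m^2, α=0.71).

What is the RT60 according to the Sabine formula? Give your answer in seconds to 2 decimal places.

0.79 seconds

Equivalent absorption area: A = 326.4×0.03 + 326.4×0.10 + 203.8×0.71 = 187.130 m^2.
V = 20.4·16·2.8 = 913.92 m³.
RT60 = 0.161 · V / A = 0.161 × 913.92 / 187.130 = 0.79 s.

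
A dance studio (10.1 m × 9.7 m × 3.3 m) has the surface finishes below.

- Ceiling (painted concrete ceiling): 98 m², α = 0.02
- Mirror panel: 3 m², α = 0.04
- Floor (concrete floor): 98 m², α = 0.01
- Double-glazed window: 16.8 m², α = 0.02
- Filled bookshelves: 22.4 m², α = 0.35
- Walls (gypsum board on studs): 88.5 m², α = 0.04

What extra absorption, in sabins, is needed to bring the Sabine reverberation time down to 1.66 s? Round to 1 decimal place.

16.6 sabins

Summing Sᵢαᵢ: 1.960 + 0.120 + 0.980 + 0.336 + 7.840 + 3.540 → A₁ = 14.776 sabins.
Target A₂ = 0.161·323.301/1.66 = 31.356 sabins (V = 323.301 m³).
Shortfall: 31.356 − 14.776 = 16.6 sabins.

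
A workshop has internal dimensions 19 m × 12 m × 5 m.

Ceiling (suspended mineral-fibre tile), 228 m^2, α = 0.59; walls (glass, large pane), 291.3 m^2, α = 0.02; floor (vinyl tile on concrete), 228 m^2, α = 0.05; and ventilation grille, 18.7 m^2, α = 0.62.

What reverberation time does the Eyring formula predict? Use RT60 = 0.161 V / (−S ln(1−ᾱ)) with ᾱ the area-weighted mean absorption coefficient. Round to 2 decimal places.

Total surface area S = 228 + 291.3 + 228 + 18.7 = 766.0 m^2.
Σ(Sᵢαᵢ) = 228·0.59 + 291.3·0.02 + 228·0.05 + 18.7·0.62 = 163.340.
ᾱ = 163.340 / 766.0 = 0.2132.
Eyring denominator: −S ln(1−ᾱ) = 183.672.
V = 19 × 12 × 5 = 1140 m³.
T = 0.161·V/[−S·ln(1−ᾱ)] = 0.161·1140/183.672 = 1.00 s.

1.00 s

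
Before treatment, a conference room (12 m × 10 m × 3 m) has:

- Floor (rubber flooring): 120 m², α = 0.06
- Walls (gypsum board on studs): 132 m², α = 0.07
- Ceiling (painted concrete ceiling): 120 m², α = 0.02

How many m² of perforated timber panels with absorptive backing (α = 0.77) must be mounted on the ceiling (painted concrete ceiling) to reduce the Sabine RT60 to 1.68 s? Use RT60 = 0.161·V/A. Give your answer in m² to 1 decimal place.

20.9

Total absorption A₁ = 120×0.06 + 132×0.07 + 120×0.02
  = 7.200 + 9.240 + 2.400 = 18.840 m² sabins.
Required A₂ = 0.161·360/1.68 = 34.500 sabins.
Absorption to add: 34.500 − 18.840 = 15.660 sabins.
Each m² of panel replacing the ceiling (painted concrete ceiling) adds (0.77 − 0.02) = 0.75 sabins.
Area = ΔA/Δα = 15.660/0.75 = 20.9 m².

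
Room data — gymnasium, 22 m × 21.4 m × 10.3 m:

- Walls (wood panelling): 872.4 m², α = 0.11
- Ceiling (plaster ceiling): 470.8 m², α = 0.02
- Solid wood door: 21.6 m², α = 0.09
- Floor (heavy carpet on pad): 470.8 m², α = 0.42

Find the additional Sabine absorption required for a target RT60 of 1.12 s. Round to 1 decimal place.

A₁ = Σ Sᵢαᵢ = 872.4×0.11 + 470.8×0.02 + 21.6×0.09 + 470.8×0.42 = 305.060 sabins.
V = 4849.24 m³. Required absorption A₂ = 0.161 × 4849.24 / 1.12 = 697.078 sabins.
Additional absorption ΔA = 697.078 − 305.060 = 392.0 sabins.

392.0 sabins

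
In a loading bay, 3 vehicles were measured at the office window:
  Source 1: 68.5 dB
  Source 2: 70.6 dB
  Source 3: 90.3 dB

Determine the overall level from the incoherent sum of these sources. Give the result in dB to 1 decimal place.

Σ 10^(Lᵢ/10) = 1.09e+09.
Back to dB: 10·log₁₀ Σ = 90.4 dB.

90.4 dB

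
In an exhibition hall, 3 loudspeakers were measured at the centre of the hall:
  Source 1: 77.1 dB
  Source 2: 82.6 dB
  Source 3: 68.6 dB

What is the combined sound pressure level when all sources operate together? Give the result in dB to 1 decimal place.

83.8 dB

Sum in the linear (power) domain: Σ 10^(Lᵢ/10) = 10^(77.1/10) + 10^(82.6/10) + 10^(68.6/10) = 2.405e+08.
Combined level = 10 log₁₀(2.405e+08) = 83.8 dB.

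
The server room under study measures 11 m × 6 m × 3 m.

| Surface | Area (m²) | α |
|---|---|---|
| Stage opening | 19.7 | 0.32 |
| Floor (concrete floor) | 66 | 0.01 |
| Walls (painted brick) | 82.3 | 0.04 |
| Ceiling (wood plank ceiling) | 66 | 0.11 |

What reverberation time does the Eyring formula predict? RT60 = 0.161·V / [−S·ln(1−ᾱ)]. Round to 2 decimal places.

1.75 s

Total surface area S = 19.7 + 66 + 82.3 + 66 = 234.0 m².
Σ(Sᵢαᵢ) = 19.7·0.32 + 66·0.01 + 82.3·0.04 + 66·0.11 = 17.516.
ᾱ = 17.516 / 234.0 = 0.0749.
Eyring denominator: −S ln(1−ᾱ) = 18.218.
V = 11 × 6 × 3 = 198 m³.
RT60 = 0.161 × 198 / 18.218 = 1.75 s.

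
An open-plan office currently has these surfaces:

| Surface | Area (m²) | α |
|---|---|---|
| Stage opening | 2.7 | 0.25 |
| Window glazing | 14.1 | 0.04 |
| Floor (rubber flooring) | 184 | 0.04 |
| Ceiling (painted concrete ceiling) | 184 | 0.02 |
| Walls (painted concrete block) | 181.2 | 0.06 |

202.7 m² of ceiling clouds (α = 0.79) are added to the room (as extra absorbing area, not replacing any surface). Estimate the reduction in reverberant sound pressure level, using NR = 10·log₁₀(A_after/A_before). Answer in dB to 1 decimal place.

9.0 dB

Total absorption A_before = 2.7×0.25 + 14.1×0.04 + 184×0.04 + 184×0.02 + 181.2×0.06
  = 0.675 + 0.564 + 7.360 + 3.680 + 10.872 = 23.151 m² sabins.
Added absorption = 202.7 × 0.79 = 160.133 sabins.
A_after = 23.151 + 160.133 = 183.284 sabins.
NR = 10·log₁₀(183.284/23.151) = 9.0 dB.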